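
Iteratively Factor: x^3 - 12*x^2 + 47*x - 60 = (x - 4)*(x^2 - 8*x + 15) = (x - 4)*(x - 3)*(x - 5)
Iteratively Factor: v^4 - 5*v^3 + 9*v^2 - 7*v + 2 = (v - 1)*(v^3 - 4*v^2 + 5*v - 2) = (v - 1)^2*(v^2 - 3*v + 2) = (v - 2)*(v - 1)^2*(v - 1)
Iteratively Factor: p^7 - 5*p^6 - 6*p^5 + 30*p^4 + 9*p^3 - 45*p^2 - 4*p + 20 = (p + 1)*(p^6 - 6*p^5 + 30*p^3 - 21*p^2 - 24*p + 20) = (p + 1)*(p + 2)*(p^5 - 8*p^4 + 16*p^3 - 2*p^2 - 17*p + 10) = (p - 2)*(p + 1)*(p + 2)*(p^4 - 6*p^3 + 4*p^2 + 6*p - 5) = (p - 2)*(p - 1)*(p + 1)*(p + 2)*(p^3 - 5*p^2 - p + 5) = (p - 2)*(p - 1)*(p + 1)^2*(p + 2)*(p^2 - 6*p + 5) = (p - 5)*(p - 2)*(p - 1)*(p + 1)^2*(p + 2)*(p - 1)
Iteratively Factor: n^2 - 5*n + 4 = (n - 4)*(n - 1)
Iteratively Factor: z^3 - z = (z)*(z^2 - 1) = z*(z - 1)*(z + 1)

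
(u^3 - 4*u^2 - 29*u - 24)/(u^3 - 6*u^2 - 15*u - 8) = (u + 3)/(u + 1)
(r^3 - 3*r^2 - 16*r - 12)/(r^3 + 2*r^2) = 1 - 5/r - 6/r^2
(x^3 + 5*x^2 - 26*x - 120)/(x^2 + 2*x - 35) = (x^2 + 10*x + 24)/(x + 7)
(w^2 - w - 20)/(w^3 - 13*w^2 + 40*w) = (w + 4)/(w*(w - 8))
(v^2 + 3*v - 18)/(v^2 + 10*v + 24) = (v - 3)/(v + 4)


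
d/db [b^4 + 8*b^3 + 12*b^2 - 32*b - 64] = 4*b^3 + 24*b^2 + 24*b - 32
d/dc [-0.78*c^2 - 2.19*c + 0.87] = -1.56*c - 2.19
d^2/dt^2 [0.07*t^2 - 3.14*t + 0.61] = 0.140000000000000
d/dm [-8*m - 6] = -8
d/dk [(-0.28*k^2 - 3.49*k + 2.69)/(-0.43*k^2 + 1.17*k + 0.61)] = (-1.8283*k^2 + 1.9718*k - 5.2762)/(0.1849*k^4 - 1.0062*k^3 + 0.8443*k^2 + 1.4274*k + 0.3721)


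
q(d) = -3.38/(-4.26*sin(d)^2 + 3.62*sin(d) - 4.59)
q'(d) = -3.38*(8.52*sin(d)*cos(d) - 3.62*cos(d))/(-4.26*sin(d)^2 + 3.62*sin(d) - 4.59)^2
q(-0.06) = 0.70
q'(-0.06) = 0.60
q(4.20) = 0.31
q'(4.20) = -0.15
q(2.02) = 0.71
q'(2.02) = 0.26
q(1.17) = 0.69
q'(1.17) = -0.24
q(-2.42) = 0.38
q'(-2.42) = -0.30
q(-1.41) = 0.27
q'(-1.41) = 0.04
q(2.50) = 0.86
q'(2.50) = 0.26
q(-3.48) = 0.88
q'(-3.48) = -0.17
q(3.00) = 0.81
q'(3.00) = -0.47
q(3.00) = 0.81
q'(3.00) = -0.47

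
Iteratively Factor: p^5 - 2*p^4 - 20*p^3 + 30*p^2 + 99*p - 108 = (p + 3)*(p^4 - 5*p^3 - 5*p^2 + 45*p - 36) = (p - 4)*(p + 3)*(p^3 - p^2 - 9*p + 9) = (p - 4)*(p - 3)*(p + 3)*(p^2 + 2*p - 3) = (p - 4)*(p - 3)*(p - 1)*(p + 3)*(p + 3)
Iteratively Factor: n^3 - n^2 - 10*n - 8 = (n + 1)*(n^2 - 2*n - 8) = (n - 4)*(n + 1)*(n + 2)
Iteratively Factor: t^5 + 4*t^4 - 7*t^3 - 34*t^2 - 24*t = (t + 4)*(t^4 - 7*t^2 - 6*t) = (t - 3)*(t + 4)*(t^3 + 3*t^2 + 2*t) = (t - 3)*(t + 1)*(t + 4)*(t^2 + 2*t) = t*(t - 3)*(t + 1)*(t + 4)*(t + 2)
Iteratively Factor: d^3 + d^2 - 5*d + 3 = (d + 3)*(d^2 - 2*d + 1) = (d - 1)*(d + 3)*(d - 1)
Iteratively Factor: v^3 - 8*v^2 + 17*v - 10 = (v - 1)*(v^2 - 7*v + 10) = (v - 2)*(v - 1)*(v - 5)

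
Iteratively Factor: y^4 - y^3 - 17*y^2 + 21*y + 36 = (y + 1)*(y^3 - 2*y^2 - 15*y + 36) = (y + 1)*(y + 4)*(y^2 - 6*y + 9) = (y - 3)*(y + 1)*(y + 4)*(y - 3)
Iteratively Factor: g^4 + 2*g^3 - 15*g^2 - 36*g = (g)*(g^3 + 2*g^2 - 15*g - 36) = g*(g + 3)*(g^2 - g - 12) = g*(g + 3)^2*(g - 4)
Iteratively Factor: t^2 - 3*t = (t - 3)*(t)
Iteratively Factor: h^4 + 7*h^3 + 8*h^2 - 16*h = (h + 4)*(h^3 + 3*h^2 - 4*h) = h*(h + 4)*(h^2 + 3*h - 4) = h*(h + 4)^2*(h - 1)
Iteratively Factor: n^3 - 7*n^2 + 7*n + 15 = (n + 1)*(n^2 - 8*n + 15) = (n - 3)*(n + 1)*(n - 5)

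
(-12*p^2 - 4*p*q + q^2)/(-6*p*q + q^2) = (2*p + q)/q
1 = 1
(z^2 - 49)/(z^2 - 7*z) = (z + 7)/z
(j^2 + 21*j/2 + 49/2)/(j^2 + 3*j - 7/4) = 2*(j + 7)/(2*j - 1)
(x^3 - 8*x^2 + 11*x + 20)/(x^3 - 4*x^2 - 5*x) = (x - 4)/x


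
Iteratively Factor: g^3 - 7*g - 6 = (g + 1)*(g^2 - g - 6) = (g + 1)*(g + 2)*(g - 3)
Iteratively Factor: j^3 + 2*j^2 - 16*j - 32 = (j + 2)*(j^2 - 16) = (j - 4)*(j + 2)*(j + 4)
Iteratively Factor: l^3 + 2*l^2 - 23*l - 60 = (l + 3)*(l^2 - l - 20) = (l + 3)*(l + 4)*(l - 5)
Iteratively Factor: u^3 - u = (u)*(u^2 - 1) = u*(u - 1)*(u + 1)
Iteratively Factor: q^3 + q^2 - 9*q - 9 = (q - 3)*(q^2 + 4*q + 3) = (q - 3)*(q + 3)*(q + 1)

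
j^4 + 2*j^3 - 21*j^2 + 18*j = j*(j - 3)*(j - 1)*(j + 6)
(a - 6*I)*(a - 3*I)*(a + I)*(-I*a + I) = -I*a^4 - 8*a^3 + I*a^3 + 8*a^2 + 9*I*a^2 - 18*a - 9*I*a + 18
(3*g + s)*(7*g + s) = 21*g^2 + 10*g*s + s^2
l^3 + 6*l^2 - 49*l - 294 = (l - 7)*(l + 6)*(l + 7)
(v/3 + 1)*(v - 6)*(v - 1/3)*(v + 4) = v^4/3 + 2*v^3/9 - 91*v^2/9 - 62*v/3 + 8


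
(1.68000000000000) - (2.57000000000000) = -0.890000000000000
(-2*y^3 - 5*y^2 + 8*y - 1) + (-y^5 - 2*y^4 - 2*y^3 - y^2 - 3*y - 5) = -y^5 - 2*y^4 - 4*y^3 - 6*y^2 + 5*y - 6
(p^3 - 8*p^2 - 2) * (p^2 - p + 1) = p^5 - 9*p^4 + 9*p^3 - 10*p^2 + 2*p - 2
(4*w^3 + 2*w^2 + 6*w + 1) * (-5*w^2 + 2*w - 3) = -20*w^5 - 2*w^4 - 38*w^3 + w^2 - 16*w - 3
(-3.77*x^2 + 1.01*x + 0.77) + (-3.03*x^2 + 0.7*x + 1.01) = -6.8*x^2 + 1.71*x + 1.78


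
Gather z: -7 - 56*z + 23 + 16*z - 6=10 - 40*z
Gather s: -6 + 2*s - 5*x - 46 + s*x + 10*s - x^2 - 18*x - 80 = s*(x + 12) - x^2 - 23*x - 132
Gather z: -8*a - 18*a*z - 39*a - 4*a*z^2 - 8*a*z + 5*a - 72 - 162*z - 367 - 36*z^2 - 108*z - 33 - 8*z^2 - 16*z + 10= -42*a + z^2*(-4*a - 44) + z*(-26*a - 286) - 462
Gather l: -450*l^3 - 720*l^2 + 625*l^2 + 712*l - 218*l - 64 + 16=-450*l^3 - 95*l^2 + 494*l - 48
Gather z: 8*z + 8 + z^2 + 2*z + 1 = z^2 + 10*z + 9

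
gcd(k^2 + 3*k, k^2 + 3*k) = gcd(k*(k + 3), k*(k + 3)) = k^2 + 3*k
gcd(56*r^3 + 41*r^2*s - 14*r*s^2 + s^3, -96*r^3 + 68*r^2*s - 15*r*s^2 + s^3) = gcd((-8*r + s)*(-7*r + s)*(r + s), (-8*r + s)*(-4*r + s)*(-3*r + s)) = 8*r - s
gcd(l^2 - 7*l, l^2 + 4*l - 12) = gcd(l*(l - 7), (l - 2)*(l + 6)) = 1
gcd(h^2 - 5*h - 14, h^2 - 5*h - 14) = h^2 - 5*h - 14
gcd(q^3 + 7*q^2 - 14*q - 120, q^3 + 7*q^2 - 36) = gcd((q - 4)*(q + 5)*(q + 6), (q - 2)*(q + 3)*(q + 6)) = q + 6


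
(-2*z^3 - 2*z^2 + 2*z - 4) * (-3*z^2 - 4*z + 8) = 6*z^5 + 14*z^4 - 14*z^3 - 12*z^2 + 32*z - 32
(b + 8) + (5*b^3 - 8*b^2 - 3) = 5*b^3 - 8*b^2 + b + 5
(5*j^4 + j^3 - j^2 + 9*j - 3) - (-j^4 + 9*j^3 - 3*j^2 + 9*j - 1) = 6*j^4 - 8*j^3 + 2*j^2 - 2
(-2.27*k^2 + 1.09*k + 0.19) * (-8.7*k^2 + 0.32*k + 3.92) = 19.749*k^4 - 10.2094*k^3 - 10.2026*k^2 + 4.3336*k + 0.7448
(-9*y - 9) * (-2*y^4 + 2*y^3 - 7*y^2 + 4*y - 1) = 18*y^5 + 45*y^3 + 27*y^2 - 27*y + 9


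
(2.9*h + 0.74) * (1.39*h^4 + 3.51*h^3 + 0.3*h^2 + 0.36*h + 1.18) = 4.031*h^5 + 11.2076*h^4 + 3.4674*h^3 + 1.266*h^2 + 3.6884*h + 0.8732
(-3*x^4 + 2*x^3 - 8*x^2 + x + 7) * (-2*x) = 6*x^5 - 4*x^4 + 16*x^3 - 2*x^2 - 14*x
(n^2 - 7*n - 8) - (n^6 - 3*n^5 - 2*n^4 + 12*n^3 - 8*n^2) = -n^6 + 3*n^5 + 2*n^4 - 12*n^3 + 9*n^2 - 7*n - 8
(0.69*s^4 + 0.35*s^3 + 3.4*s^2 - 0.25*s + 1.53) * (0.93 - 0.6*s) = -0.414*s^5 + 0.4317*s^4 - 1.7145*s^3 + 3.312*s^2 - 1.1505*s + 1.4229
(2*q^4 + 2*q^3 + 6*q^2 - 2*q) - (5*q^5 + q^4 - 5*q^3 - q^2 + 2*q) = -5*q^5 + q^4 + 7*q^3 + 7*q^2 - 4*q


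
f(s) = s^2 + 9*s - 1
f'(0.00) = 9.00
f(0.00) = -1.00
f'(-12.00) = -15.00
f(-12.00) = 35.00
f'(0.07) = 9.14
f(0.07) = -0.37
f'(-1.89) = 5.22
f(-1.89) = -14.44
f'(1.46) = 11.92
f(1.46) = 14.27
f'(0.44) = 9.88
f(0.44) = 3.15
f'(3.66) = 16.32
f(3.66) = 45.34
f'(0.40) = 9.80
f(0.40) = 2.76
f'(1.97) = 12.94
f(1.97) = 20.61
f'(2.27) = 13.54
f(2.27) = 24.58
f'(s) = 2*s + 9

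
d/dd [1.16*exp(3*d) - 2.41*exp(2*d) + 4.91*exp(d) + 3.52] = (3.48*exp(2*d) - 4.82*exp(d) + 4.91)*exp(d)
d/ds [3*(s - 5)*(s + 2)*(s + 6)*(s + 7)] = 12*s^3 + 90*s^2 - 42*s - 768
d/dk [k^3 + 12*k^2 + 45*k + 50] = 3*k^2 + 24*k + 45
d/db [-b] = -1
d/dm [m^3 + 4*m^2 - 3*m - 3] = 3*m^2 + 8*m - 3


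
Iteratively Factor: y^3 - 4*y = (y + 2)*(y^2 - 2*y) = y*(y + 2)*(y - 2)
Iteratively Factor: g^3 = (g)*(g^2) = g^2*(g)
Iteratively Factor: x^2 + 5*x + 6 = (x + 2)*(x + 3)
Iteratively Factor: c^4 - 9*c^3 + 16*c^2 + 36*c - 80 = (c + 2)*(c^3 - 11*c^2 + 38*c - 40) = (c - 4)*(c + 2)*(c^2 - 7*c + 10) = (c - 5)*(c - 4)*(c + 2)*(c - 2)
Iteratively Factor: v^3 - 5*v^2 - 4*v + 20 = (v - 2)*(v^2 - 3*v - 10) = (v - 2)*(v + 2)*(v - 5)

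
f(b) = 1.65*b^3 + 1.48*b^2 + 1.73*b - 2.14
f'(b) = 4.95*b^2 + 2.96*b + 1.73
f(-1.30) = -5.51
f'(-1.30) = 6.25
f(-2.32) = -18.79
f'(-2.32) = 21.51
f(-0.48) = -2.81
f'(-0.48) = 1.45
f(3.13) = 68.37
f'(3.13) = 59.49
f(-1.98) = -12.57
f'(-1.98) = 15.28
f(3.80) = 116.34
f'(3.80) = 84.46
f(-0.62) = -3.04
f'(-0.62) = 1.80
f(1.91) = 18.06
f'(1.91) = 25.44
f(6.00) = 417.92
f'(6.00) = 197.69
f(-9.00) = -1100.68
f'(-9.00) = 376.04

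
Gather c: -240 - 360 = -600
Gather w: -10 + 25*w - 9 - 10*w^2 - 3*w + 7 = -10*w^2 + 22*w - 12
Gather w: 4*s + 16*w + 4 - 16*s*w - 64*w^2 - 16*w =-16*s*w + 4*s - 64*w^2 + 4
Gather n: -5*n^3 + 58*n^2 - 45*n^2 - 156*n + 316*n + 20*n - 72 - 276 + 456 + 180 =-5*n^3 + 13*n^2 + 180*n + 288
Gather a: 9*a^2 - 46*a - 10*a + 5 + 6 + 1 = 9*a^2 - 56*a + 12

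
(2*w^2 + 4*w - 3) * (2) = 4*w^2 + 8*w - 6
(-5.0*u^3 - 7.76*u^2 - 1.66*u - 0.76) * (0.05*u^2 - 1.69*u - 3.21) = -0.25*u^5 + 8.062*u^4 + 29.0814*u^3 + 27.677*u^2 + 6.613*u + 2.4396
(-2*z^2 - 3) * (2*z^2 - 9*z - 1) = -4*z^4 + 18*z^3 - 4*z^2 + 27*z + 3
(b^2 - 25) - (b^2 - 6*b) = 6*b - 25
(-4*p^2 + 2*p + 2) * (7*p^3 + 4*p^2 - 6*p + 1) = -28*p^5 - 2*p^4 + 46*p^3 - 8*p^2 - 10*p + 2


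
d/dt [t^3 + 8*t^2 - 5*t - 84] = 3*t^2 + 16*t - 5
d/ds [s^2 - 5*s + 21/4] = 2*s - 5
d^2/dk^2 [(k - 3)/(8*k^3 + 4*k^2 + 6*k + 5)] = 4*(96*k^5 - 528*k^4 - 400*k^3 - 408*k^2 + 42*k - 39)/(512*k^9 + 768*k^8 + 1536*k^7 + 2176*k^6 + 2112*k^5 + 2112*k^4 + 1536*k^3 + 840*k^2 + 450*k + 125)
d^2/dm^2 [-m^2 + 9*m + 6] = -2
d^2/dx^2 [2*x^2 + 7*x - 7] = 4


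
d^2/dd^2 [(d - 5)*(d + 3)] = 2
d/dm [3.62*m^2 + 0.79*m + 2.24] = 7.24*m + 0.79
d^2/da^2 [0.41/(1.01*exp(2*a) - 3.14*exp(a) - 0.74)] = ((1.2874 - 1.6564*exp(a))*(-1.01*exp(2*a) + 3.14*exp(a) + 0.74) - 0.41*(2.02*exp(a) - 3.14)*(4.04*exp(a) - 6.28)*exp(a))*exp(a)/(-1.01*exp(2*a) + 3.14*exp(a) + 0.74)^3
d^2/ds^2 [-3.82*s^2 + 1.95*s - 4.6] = -7.64000000000000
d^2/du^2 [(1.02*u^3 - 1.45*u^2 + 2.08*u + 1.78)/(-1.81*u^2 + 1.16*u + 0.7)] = (7.105427357601e-15*u^5 - 12.86944*u^3 - 28.935288*u^2 + 3.612768*u - 4.501936)/(5.929741*u^6 - 11.400828*u^5 + 0.426798*u^4 + 7.257424*u^3 - 0.16506*u^2 - 1.7052*u - 0.343)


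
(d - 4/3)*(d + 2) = d^2 + 2*d/3 - 8/3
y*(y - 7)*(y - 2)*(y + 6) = y^4 - 3*y^3 - 40*y^2 + 84*y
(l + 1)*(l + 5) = l^2 + 6*l + 5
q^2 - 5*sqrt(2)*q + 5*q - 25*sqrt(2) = (q + 5)*(q - 5*sqrt(2))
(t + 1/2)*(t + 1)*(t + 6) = t^3 + 15*t^2/2 + 19*t/2 + 3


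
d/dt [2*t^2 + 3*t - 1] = 4*t + 3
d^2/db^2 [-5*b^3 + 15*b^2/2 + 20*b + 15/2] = 15 - 30*b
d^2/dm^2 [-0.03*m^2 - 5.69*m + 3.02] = -0.0600000000000000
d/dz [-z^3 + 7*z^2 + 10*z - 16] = -3*z^2 + 14*z + 10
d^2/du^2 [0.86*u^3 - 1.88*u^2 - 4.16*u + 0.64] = 5.16*u - 3.76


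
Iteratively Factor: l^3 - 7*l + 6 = (l - 2)*(l^2 + 2*l - 3) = (l - 2)*(l + 3)*(l - 1)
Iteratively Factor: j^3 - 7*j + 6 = (j + 3)*(j^2 - 3*j + 2) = (j - 1)*(j + 3)*(j - 2)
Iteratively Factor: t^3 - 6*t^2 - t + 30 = (t - 3)*(t^2 - 3*t - 10) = (t - 3)*(t + 2)*(t - 5)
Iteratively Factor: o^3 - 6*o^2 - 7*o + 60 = (o - 4)*(o^2 - 2*o - 15) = (o - 4)*(o + 3)*(o - 5)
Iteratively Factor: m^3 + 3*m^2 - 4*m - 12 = (m + 3)*(m^2 - 4) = (m - 2)*(m + 3)*(m + 2)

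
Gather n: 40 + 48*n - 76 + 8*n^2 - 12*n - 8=8*n^2 + 36*n - 44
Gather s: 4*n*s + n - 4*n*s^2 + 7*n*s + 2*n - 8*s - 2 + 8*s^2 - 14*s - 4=3*n + s^2*(8 - 4*n) + s*(11*n - 22) - 6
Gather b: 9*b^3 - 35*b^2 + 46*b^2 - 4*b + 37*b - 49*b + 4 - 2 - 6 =9*b^3 + 11*b^2 - 16*b - 4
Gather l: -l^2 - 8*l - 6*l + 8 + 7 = -l^2 - 14*l + 15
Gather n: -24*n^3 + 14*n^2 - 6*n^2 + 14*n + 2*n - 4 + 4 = -24*n^3 + 8*n^2 + 16*n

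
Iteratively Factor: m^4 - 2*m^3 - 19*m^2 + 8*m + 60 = (m + 3)*(m^3 - 5*m^2 - 4*m + 20) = (m - 2)*(m + 3)*(m^2 - 3*m - 10) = (m - 5)*(m - 2)*(m + 3)*(m + 2)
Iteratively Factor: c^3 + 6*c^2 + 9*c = (c + 3)*(c^2 + 3*c) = c*(c + 3)*(c + 3)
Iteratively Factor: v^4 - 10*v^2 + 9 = (v + 1)*(v^3 - v^2 - 9*v + 9) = (v + 1)*(v + 3)*(v^2 - 4*v + 3) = (v - 3)*(v + 1)*(v + 3)*(v - 1)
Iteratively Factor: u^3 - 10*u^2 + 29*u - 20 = (u - 4)*(u^2 - 6*u + 5) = (u - 5)*(u - 4)*(u - 1)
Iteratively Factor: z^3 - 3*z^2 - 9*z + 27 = (z + 3)*(z^2 - 6*z + 9) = (z - 3)*(z + 3)*(z - 3)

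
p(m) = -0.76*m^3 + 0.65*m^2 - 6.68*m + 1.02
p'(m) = -2.28*m^2 + 1.3*m - 6.68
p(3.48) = -46.38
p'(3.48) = -29.77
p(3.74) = -54.63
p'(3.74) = -33.71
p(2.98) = -33.23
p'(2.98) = -23.05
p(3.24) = -39.65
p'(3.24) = -26.40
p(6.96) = -270.22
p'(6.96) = -108.08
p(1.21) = -7.46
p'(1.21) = -8.45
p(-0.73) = 6.54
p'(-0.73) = -8.84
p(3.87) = -59.15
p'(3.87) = -35.80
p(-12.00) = 1488.06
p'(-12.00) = -350.60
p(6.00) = -179.82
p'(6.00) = -80.96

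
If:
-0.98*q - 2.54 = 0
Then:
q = -2.59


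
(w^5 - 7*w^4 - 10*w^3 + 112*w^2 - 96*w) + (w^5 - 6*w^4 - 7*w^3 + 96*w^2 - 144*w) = 2*w^5 - 13*w^4 - 17*w^3 + 208*w^2 - 240*w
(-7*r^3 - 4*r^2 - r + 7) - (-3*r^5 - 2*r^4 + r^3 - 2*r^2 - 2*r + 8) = 3*r^5 + 2*r^4 - 8*r^3 - 2*r^2 + r - 1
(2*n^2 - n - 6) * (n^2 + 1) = 2*n^4 - n^3 - 4*n^2 - n - 6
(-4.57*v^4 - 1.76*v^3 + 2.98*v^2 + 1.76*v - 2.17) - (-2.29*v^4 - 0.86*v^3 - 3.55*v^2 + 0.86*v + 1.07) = -2.28*v^4 - 0.9*v^3 + 6.53*v^2 + 0.9*v - 3.24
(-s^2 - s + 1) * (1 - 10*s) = 10*s^3 + 9*s^2 - 11*s + 1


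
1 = 1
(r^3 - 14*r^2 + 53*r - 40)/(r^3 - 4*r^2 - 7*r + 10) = (r - 8)/(r + 2)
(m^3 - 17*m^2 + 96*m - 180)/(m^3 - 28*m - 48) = (m^2 - 11*m + 30)/(m^2 + 6*m + 8)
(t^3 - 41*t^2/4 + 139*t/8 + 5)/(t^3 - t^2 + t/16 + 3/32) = 4*(2*t^2 - 21*t + 40)/(8*t^2 - 10*t + 3)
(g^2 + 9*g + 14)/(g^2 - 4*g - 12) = (g + 7)/(g - 6)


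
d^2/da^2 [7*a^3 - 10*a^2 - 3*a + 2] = 42*a - 20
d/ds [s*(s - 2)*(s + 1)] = 3*s^2 - 2*s - 2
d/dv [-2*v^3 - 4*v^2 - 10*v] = -6*v^2 - 8*v - 10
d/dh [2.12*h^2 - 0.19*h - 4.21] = 4.24*h - 0.19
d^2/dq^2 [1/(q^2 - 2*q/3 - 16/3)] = 6*(9*q^2 - 6*q - 4*(3*q - 1)^2 - 48)/(-3*q^2 + 2*q + 16)^3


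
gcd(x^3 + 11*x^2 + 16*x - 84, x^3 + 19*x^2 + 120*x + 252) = x^2 + 13*x + 42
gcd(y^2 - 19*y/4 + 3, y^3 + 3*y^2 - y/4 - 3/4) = 1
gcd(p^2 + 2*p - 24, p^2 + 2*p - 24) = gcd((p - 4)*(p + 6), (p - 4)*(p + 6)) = p^2 + 2*p - 24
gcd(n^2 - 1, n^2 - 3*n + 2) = n - 1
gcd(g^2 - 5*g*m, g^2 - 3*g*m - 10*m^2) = g - 5*m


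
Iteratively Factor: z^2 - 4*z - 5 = (z - 5)*(z + 1)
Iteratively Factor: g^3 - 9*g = (g - 3)*(g^2 + 3*g) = (g - 3)*(g + 3)*(g)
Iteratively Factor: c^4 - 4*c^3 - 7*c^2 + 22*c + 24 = (c + 1)*(c^3 - 5*c^2 - 2*c + 24) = (c + 1)*(c + 2)*(c^2 - 7*c + 12) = (c - 4)*(c + 1)*(c + 2)*(c - 3)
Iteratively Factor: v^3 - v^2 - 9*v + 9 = (v + 3)*(v^2 - 4*v + 3) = (v - 3)*(v + 3)*(v - 1)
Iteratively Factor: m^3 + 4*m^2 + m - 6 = (m + 2)*(m^2 + 2*m - 3) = (m - 1)*(m + 2)*(m + 3)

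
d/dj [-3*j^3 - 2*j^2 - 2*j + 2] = -9*j^2 - 4*j - 2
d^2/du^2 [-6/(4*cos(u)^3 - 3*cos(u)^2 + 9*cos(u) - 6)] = 18*((-4*cos(u) + 2*cos(2*u) - 3*cos(3*u))*(4*cos(u)^3 - 3*cos(u)^2 + 9*cos(u) - 6) - 6*(4*cos(u)^2 - 2*cos(u) + 3)^2*sin(u)^2)/(4*cos(u)^3 - 3*cos(u)^2 + 9*cos(u) - 6)^3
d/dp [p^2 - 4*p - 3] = 2*p - 4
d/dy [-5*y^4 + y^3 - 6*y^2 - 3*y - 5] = -20*y^3 + 3*y^2 - 12*y - 3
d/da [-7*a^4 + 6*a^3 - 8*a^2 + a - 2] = -28*a^3 + 18*a^2 - 16*a + 1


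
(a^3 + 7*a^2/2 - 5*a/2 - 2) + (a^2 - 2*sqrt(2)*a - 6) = a^3 + 9*a^2/2 - 2*sqrt(2)*a - 5*a/2 - 8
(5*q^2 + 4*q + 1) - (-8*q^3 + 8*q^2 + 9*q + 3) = 8*q^3 - 3*q^2 - 5*q - 2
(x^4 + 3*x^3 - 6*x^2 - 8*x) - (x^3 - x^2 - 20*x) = x^4 + 2*x^3 - 5*x^2 + 12*x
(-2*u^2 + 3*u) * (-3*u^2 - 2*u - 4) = 6*u^4 - 5*u^3 + 2*u^2 - 12*u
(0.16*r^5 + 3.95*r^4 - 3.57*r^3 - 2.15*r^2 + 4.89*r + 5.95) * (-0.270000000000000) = -0.0432*r^5 - 1.0665*r^4 + 0.9639*r^3 + 0.5805*r^2 - 1.3203*r - 1.6065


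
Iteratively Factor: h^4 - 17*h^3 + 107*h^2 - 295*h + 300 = (h - 4)*(h^3 - 13*h^2 + 55*h - 75) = (h - 5)*(h - 4)*(h^2 - 8*h + 15) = (h - 5)^2*(h - 4)*(h - 3)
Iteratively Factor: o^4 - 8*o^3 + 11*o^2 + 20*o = (o - 4)*(o^3 - 4*o^2 - 5*o) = (o - 4)*(o + 1)*(o^2 - 5*o) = o*(o - 4)*(o + 1)*(o - 5)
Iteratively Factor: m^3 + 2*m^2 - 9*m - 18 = (m + 3)*(m^2 - m - 6) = (m - 3)*(m + 3)*(m + 2)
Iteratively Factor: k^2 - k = (k)*(k - 1)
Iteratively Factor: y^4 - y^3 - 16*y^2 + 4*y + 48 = (y - 2)*(y^3 + y^2 - 14*y - 24) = (y - 2)*(y + 2)*(y^2 - y - 12) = (y - 2)*(y + 2)*(y + 3)*(y - 4)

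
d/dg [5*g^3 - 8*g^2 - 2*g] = 15*g^2 - 16*g - 2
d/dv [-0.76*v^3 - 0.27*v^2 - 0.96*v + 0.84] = -2.28*v^2 - 0.54*v - 0.96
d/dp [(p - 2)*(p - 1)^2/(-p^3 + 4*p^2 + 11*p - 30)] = 32*(p - 1)/(p^4 - 4*p^3 - 26*p^2 + 60*p + 225)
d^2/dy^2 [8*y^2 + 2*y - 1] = 16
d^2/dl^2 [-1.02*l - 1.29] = 0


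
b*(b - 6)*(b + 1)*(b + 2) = b^4 - 3*b^3 - 16*b^2 - 12*b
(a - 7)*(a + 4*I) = a^2 - 7*a + 4*I*a - 28*I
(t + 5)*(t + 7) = t^2 + 12*t + 35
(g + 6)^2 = g^2 + 12*g + 36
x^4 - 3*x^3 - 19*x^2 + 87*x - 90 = (x - 3)^2*(x - 2)*(x + 5)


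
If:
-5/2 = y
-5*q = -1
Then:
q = 1/5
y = -5/2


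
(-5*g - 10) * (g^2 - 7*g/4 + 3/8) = -5*g^3 - 5*g^2/4 + 125*g/8 - 15/4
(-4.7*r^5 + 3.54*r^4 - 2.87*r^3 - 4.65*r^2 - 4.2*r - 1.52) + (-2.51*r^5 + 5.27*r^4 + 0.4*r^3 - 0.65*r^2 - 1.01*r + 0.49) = -7.21*r^5 + 8.81*r^4 - 2.47*r^3 - 5.3*r^2 - 5.21*r - 1.03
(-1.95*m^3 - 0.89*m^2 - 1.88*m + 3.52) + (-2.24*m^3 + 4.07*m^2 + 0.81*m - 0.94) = -4.19*m^3 + 3.18*m^2 - 1.07*m + 2.58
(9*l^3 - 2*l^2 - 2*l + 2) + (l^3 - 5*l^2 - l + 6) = 10*l^3 - 7*l^2 - 3*l + 8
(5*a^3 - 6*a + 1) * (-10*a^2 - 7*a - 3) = -50*a^5 - 35*a^4 + 45*a^3 + 32*a^2 + 11*a - 3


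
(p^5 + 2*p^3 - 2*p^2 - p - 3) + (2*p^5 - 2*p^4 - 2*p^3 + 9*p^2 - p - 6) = 3*p^5 - 2*p^4 + 7*p^2 - 2*p - 9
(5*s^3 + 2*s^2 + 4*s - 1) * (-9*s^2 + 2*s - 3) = -45*s^5 - 8*s^4 - 47*s^3 + 11*s^2 - 14*s + 3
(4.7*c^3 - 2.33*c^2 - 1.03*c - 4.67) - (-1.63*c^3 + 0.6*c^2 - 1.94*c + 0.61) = 6.33*c^3 - 2.93*c^2 + 0.91*c - 5.28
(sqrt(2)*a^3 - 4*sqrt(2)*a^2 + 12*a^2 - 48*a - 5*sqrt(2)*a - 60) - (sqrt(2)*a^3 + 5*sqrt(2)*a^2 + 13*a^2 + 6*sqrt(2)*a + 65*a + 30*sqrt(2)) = -9*sqrt(2)*a^2 - a^2 - 113*a - 11*sqrt(2)*a - 60 - 30*sqrt(2)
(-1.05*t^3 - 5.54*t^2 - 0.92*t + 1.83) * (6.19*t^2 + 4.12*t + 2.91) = -6.4995*t^5 - 38.6186*t^4 - 31.5751*t^3 - 8.5841*t^2 + 4.8624*t + 5.3253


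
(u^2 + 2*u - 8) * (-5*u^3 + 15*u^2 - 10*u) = -5*u^5 + 5*u^4 + 60*u^3 - 140*u^2 + 80*u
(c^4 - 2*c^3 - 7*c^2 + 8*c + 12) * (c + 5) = c^5 + 3*c^4 - 17*c^3 - 27*c^2 + 52*c + 60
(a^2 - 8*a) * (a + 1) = a^3 - 7*a^2 - 8*a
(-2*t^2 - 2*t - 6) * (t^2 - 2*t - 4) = -2*t^4 + 2*t^3 + 6*t^2 + 20*t + 24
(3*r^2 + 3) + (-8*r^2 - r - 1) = -5*r^2 - r + 2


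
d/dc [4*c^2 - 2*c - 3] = 8*c - 2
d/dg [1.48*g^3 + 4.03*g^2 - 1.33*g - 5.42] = 4.44*g^2 + 8.06*g - 1.33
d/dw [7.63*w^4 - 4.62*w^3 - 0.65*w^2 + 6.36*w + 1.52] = 30.52*w^3 - 13.86*w^2 - 1.3*w + 6.36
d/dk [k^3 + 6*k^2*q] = 3*k*(k + 4*q)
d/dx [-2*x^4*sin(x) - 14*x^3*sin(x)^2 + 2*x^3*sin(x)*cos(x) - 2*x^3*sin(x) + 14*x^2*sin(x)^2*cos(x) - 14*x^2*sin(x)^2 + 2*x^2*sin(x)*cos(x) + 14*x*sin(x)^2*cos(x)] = -2*x^4*cos(x) - 8*x^3*sin(x) - 14*x^3*sin(2*x) - 2*x^3*cos(x) + 2*x^3*cos(2*x) - 19*x^2*sin(x)/2 - 11*x^2*sin(2*x) + 21*x^2*sin(3*x)/2 + 23*x^2*cos(2*x) - 21*x^2 - 7*x*sin(x)/2 + 2*x*sin(2*x) + 21*x*sin(3*x)/2 + 7*x*cos(x) + 14*x*cos(2*x) - 7*x*cos(3*x) - 14*x + 7*cos(x)/2 - 7*cos(3*x)/2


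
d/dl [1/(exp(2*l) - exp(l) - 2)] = (1 - 2*exp(l))*exp(l)/(-exp(2*l) + exp(l) + 2)^2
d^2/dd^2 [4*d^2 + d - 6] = 8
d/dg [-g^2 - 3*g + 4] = -2*g - 3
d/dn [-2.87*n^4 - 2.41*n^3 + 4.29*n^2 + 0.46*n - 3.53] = -11.48*n^3 - 7.23*n^2 + 8.58*n + 0.46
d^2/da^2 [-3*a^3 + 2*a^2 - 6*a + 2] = 4 - 18*a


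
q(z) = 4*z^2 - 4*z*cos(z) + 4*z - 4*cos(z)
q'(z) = 4*z*sin(z) + 8*z + 4*sin(z) - 4*cos(z) + 4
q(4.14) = 96.25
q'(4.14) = 22.00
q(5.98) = 140.32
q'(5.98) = 39.69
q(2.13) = 33.31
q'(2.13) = 33.77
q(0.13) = -3.89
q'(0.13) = 1.66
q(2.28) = 38.46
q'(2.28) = 34.80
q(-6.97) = 184.91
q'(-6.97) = -39.71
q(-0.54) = -2.57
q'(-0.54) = -4.70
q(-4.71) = 69.86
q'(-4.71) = -48.51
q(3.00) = 63.84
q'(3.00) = 34.22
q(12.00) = 580.12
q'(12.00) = 68.72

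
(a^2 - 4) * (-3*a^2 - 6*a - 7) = -3*a^4 - 6*a^3 + 5*a^2 + 24*a + 28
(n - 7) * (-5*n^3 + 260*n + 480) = -5*n^4 + 35*n^3 + 260*n^2 - 1340*n - 3360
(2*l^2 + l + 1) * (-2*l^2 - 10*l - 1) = -4*l^4 - 22*l^3 - 14*l^2 - 11*l - 1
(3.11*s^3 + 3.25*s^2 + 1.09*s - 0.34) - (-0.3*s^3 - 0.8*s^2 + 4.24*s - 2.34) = 3.41*s^3 + 4.05*s^2 - 3.15*s + 2.0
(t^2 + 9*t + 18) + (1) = t^2 + 9*t + 19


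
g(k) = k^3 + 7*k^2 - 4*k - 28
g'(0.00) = -4.00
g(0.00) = -28.00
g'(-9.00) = 113.00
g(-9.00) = -154.00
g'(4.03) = 101.14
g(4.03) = 135.02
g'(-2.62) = -20.09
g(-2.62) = 12.55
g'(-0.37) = -8.77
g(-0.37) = -25.61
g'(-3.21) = -18.03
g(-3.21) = 23.89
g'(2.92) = 62.46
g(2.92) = 44.90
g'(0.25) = -0.31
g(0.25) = -28.55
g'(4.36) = 114.07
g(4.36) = 170.51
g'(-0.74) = -12.72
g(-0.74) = -21.61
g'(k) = 3*k^2 + 14*k - 4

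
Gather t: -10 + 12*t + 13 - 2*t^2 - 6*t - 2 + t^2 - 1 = -t^2 + 6*t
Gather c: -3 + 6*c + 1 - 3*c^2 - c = -3*c^2 + 5*c - 2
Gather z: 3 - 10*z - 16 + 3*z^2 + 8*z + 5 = 3*z^2 - 2*z - 8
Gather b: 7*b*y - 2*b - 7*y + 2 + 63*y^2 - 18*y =b*(7*y - 2) + 63*y^2 - 25*y + 2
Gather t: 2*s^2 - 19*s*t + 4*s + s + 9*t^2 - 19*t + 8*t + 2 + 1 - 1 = 2*s^2 + 5*s + 9*t^2 + t*(-19*s - 11) + 2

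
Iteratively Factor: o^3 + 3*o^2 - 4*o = (o - 1)*(o^2 + 4*o) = (o - 1)*(o + 4)*(o)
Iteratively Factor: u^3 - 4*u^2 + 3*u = (u - 3)*(u^2 - u) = u*(u - 3)*(u - 1)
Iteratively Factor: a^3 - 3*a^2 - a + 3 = (a + 1)*(a^2 - 4*a + 3) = (a - 3)*(a + 1)*(a - 1)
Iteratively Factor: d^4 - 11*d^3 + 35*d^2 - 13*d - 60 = (d - 4)*(d^3 - 7*d^2 + 7*d + 15) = (d - 4)*(d - 3)*(d^2 - 4*d - 5) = (d - 5)*(d - 4)*(d - 3)*(d + 1)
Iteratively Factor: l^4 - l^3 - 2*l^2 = (l - 2)*(l^3 + l^2) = l*(l - 2)*(l^2 + l) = l^2*(l - 2)*(l + 1)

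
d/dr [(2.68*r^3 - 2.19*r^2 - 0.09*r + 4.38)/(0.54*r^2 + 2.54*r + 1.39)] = (1.4472*r^4 + 13.6144*r^3 + 5.6616*r^2 - 10.8186*r - 11.2503)/(0.2916*r^4 + 2.7432*r^3 + 7.9528*r^2 + 7.0612*r + 1.9321)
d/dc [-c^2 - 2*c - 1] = -2*c - 2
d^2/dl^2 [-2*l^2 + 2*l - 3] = -4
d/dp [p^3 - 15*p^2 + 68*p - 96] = 3*p^2 - 30*p + 68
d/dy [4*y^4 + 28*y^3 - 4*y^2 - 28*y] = 16*y^3 + 84*y^2 - 8*y - 28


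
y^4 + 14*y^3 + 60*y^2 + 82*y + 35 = (y + 1)^2*(y + 5)*(y + 7)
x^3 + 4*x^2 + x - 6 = (x - 1)*(x + 2)*(x + 3)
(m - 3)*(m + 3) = m^2 - 9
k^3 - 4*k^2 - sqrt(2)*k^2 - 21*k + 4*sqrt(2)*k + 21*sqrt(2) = (k - 7)*(k + 3)*(k - sqrt(2))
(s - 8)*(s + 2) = s^2 - 6*s - 16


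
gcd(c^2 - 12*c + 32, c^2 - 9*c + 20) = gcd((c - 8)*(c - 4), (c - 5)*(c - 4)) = c - 4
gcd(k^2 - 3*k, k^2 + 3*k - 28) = 1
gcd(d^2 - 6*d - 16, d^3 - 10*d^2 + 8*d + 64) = d^2 - 6*d - 16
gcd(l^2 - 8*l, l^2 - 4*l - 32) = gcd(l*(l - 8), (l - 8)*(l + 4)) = l - 8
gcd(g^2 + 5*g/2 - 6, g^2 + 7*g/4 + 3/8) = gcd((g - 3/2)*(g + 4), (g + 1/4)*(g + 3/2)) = 1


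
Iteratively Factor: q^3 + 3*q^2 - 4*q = (q)*(q^2 + 3*q - 4) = q*(q - 1)*(q + 4)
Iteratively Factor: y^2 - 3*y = (y)*(y - 3)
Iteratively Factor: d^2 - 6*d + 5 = (d - 1)*(d - 5)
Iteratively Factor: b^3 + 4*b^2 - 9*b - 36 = (b + 3)*(b^2 + b - 12) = (b - 3)*(b + 3)*(b + 4)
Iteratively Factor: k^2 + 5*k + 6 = (k + 3)*(k + 2)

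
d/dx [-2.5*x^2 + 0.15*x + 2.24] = 0.15 - 5.0*x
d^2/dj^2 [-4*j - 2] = 0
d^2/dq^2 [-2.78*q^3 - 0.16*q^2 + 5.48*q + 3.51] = -16.68*q - 0.32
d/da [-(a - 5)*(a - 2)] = 7 - 2*a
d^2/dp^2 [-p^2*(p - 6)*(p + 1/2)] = -12*p^2 + 33*p + 6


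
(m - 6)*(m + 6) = m^2 - 36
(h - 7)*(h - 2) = h^2 - 9*h + 14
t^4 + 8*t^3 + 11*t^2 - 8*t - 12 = (t - 1)*(t + 1)*(t + 2)*(t + 6)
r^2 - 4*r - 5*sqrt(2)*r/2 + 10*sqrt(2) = (r - 4)*(r - 5*sqrt(2)/2)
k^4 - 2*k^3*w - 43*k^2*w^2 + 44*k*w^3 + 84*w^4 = (k - 7*w)*(k - 2*w)*(k + w)*(k + 6*w)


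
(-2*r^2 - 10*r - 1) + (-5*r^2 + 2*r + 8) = -7*r^2 - 8*r + 7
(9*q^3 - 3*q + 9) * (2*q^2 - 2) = 18*q^5 - 24*q^3 + 18*q^2 + 6*q - 18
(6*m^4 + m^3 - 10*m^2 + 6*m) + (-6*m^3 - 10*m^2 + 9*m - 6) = 6*m^4 - 5*m^3 - 20*m^2 + 15*m - 6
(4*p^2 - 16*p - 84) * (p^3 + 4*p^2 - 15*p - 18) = 4*p^5 - 208*p^3 - 168*p^2 + 1548*p + 1512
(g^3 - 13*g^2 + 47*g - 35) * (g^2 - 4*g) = g^5 - 17*g^4 + 99*g^3 - 223*g^2 + 140*g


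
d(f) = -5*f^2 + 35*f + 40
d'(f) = 35 - 10*f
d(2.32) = 94.29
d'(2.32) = 11.80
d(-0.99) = 0.45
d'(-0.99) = 44.90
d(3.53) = 101.25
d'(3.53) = -0.30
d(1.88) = 88.13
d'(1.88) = 16.20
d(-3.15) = -119.86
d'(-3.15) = 66.50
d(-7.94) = -553.12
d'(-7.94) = 114.40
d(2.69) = 97.97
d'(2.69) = 8.10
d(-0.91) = 4.01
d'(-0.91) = 44.10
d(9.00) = -50.00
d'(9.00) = -55.00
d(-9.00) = -680.00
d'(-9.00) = 125.00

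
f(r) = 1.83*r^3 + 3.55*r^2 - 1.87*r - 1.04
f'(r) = 5.49*r^2 + 7.1*r - 1.87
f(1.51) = 10.53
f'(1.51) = 21.37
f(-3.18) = -18.04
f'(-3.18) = 31.07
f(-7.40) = -534.36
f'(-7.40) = 246.22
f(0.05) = -1.12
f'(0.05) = -1.50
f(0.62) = -0.40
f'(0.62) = 4.64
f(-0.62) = 1.05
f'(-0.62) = -4.16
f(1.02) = 2.69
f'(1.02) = 11.08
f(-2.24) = 0.39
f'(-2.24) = 9.77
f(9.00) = 1603.75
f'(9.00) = 506.72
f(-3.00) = -12.89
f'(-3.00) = 26.24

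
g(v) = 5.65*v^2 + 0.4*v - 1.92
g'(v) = 11.3*v + 0.4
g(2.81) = 43.82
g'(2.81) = 32.15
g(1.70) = 15.09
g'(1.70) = 19.61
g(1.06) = 4.85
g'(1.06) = 12.38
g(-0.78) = 1.21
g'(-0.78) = -8.41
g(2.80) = 43.50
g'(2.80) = 32.04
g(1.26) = 7.55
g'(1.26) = 14.64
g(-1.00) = 3.33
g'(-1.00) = -10.90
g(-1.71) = 13.92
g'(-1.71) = -18.92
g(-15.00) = 1263.33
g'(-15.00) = -169.10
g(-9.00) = 452.13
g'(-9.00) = -101.30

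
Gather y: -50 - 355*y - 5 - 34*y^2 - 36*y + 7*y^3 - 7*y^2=7*y^3 - 41*y^2 - 391*y - 55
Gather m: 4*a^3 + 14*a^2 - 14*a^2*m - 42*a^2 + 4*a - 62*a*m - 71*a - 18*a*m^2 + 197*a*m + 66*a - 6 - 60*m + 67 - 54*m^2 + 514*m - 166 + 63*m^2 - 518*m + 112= 4*a^3 - 28*a^2 - a + m^2*(9 - 18*a) + m*(-14*a^2 + 135*a - 64) + 7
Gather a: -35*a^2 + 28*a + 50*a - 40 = -35*a^2 + 78*a - 40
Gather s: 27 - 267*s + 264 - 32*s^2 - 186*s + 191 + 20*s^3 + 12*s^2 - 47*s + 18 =20*s^3 - 20*s^2 - 500*s + 500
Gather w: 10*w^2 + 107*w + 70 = 10*w^2 + 107*w + 70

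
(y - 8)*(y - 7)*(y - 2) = y^3 - 17*y^2 + 86*y - 112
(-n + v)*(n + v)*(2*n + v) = -2*n^3 - n^2*v + 2*n*v^2 + v^3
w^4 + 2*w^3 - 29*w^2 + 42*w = w*(w - 3)*(w - 2)*(w + 7)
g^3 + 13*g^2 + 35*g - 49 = (g - 1)*(g + 7)^2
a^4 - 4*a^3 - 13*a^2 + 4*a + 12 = (a - 6)*(a - 1)*(a + 1)*(a + 2)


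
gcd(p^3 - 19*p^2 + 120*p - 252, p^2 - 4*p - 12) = p - 6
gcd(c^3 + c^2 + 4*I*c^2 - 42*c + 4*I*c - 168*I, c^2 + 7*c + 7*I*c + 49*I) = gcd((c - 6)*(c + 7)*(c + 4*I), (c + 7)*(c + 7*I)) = c + 7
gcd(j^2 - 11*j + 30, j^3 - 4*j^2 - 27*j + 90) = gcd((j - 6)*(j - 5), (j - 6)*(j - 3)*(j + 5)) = j - 6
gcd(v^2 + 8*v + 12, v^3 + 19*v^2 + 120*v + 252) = v + 6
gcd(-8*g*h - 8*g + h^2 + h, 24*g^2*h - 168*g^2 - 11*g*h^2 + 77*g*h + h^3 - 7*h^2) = 8*g - h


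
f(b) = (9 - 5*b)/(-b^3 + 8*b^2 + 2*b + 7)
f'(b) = (9 - 5*b)*(3*b^2 - 16*b - 2)/(-b^3 + 8*b^2 + 2*b + 7)^2 - 5/(-b^3 + 8*b^2 + 2*b + 7) = (-10*b^3 + 67*b^2 - 144*b - 53)/(b^6 - 16*b^5 + 60*b^4 + 18*b^3 + 116*b^2 + 28*b + 49)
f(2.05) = -0.03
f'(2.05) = -0.12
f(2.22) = -0.05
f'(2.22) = -0.10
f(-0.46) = 1.44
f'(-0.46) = 0.46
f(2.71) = -0.09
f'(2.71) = -0.06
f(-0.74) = 1.23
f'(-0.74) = 0.89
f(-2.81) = 0.27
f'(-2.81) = 0.15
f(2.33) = -0.06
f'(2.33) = -0.08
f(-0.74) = 1.23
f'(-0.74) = 0.89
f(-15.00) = 0.02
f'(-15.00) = 0.00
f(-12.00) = 0.02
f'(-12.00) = 0.00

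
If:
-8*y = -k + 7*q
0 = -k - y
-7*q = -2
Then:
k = 2/9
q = 2/7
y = -2/9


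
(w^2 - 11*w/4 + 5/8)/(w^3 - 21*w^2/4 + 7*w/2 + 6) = (8*w^2 - 22*w + 5)/(2*(4*w^3 - 21*w^2 + 14*w + 24))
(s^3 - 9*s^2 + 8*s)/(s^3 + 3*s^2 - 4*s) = (s - 8)/(s + 4)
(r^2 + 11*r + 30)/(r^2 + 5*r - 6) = (r + 5)/(r - 1)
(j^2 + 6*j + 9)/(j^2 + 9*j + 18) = (j + 3)/(j + 6)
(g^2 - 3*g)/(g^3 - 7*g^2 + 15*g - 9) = g/(g^2 - 4*g + 3)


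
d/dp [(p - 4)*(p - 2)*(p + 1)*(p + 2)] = 4*p^3 - 9*p^2 - 16*p + 12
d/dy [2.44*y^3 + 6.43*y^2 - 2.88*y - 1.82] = 7.32*y^2 + 12.86*y - 2.88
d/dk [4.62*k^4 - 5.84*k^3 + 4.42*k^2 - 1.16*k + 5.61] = 18.48*k^3 - 17.52*k^2 + 8.84*k - 1.16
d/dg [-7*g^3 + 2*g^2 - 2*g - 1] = -21*g^2 + 4*g - 2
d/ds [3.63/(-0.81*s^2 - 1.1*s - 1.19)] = (5.8806*s + 3.993)/(0.81*s^2 + 1.1*s + 1.19)^2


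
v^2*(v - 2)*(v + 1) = v^4 - v^3 - 2*v^2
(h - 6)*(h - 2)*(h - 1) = h^3 - 9*h^2 + 20*h - 12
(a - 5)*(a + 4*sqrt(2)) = a^2 - 5*a + 4*sqrt(2)*a - 20*sqrt(2)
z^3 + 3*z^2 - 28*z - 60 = (z - 5)*(z + 2)*(z + 6)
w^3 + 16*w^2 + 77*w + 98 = (w + 2)*(w + 7)^2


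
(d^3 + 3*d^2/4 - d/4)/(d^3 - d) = (d - 1/4)/(d - 1)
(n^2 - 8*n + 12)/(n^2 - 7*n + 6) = (n - 2)/(n - 1)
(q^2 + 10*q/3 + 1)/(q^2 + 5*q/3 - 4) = (3*q + 1)/(3*q - 4)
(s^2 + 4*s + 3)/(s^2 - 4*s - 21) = (s + 1)/(s - 7)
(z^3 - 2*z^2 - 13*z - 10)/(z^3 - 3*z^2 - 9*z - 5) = (z + 2)/(z + 1)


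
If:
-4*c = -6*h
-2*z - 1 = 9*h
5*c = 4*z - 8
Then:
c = -10/17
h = -20/51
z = 43/34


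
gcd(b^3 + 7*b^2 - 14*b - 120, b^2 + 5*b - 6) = b + 6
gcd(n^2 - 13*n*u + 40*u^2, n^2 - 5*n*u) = -n + 5*u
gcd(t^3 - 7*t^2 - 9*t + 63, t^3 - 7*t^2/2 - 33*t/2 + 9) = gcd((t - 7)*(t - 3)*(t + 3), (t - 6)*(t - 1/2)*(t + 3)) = t + 3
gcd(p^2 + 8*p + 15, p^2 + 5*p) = p + 5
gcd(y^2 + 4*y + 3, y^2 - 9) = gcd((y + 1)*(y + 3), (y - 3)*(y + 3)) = y + 3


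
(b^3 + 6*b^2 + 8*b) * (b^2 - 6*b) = b^5 - 28*b^3 - 48*b^2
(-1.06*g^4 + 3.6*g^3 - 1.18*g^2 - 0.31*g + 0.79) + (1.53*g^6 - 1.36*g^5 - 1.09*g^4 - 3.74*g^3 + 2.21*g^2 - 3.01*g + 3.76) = 1.53*g^6 - 1.36*g^5 - 2.15*g^4 - 0.14*g^3 + 1.03*g^2 - 3.32*g + 4.55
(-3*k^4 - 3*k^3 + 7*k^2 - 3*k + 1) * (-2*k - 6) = 6*k^5 + 24*k^4 + 4*k^3 - 36*k^2 + 16*k - 6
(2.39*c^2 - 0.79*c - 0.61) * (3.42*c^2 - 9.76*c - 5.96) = 8.1738*c^4 - 26.0282*c^3 - 8.6202*c^2 + 10.662*c + 3.6356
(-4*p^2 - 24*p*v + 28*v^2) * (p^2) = -4*p^4 - 24*p^3*v + 28*p^2*v^2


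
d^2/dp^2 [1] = 0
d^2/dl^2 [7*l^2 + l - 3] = 14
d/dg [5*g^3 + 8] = 15*g^2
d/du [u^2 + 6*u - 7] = 2*u + 6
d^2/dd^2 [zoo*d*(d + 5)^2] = zoo*(d + 1)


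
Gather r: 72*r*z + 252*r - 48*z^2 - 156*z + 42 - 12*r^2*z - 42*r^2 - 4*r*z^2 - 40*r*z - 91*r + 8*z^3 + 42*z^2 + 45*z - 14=r^2*(-12*z - 42) + r*(-4*z^2 + 32*z + 161) + 8*z^3 - 6*z^2 - 111*z + 28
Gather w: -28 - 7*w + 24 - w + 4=-8*w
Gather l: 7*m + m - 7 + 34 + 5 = 8*m + 32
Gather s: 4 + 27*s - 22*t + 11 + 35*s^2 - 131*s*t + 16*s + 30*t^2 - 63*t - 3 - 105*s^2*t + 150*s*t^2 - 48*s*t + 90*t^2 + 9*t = s^2*(35 - 105*t) + s*(150*t^2 - 179*t + 43) + 120*t^2 - 76*t + 12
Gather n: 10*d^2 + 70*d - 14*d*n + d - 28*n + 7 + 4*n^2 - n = 10*d^2 + 71*d + 4*n^2 + n*(-14*d - 29) + 7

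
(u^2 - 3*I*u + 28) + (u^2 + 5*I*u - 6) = 2*u^2 + 2*I*u + 22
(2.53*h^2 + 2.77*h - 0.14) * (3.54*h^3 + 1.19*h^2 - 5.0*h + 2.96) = 8.9562*h^5 + 12.8165*h^4 - 9.8493*h^3 - 6.5278*h^2 + 8.8992*h - 0.4144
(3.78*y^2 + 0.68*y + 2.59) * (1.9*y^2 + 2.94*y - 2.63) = 7.182*y^4 + 12.4052*y^3 - 3.0212*y^2 + 5.8262*y - 6.8117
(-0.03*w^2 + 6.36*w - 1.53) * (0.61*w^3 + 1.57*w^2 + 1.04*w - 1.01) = -0.0183*w^5 + 3.8325*w^4 + 9.0207*w^3 + 4.2426*w^2 - 8.0148*w + 1.5453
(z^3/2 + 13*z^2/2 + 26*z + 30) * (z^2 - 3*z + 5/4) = z^5/2 + 5*z^4 + 57*z^3/8 - 319*z^2/8 - 115*z/2 + 75/2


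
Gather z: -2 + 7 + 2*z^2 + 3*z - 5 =2*z^2 + 3*z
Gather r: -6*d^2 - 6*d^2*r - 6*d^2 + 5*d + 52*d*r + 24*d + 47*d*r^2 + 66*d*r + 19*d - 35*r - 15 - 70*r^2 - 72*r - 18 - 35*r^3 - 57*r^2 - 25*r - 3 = -12*d^2 + 48*d - 35*r^3 + r^2*(47*d - 127) + r*(-6*d^2 + 118*d - 132) - 36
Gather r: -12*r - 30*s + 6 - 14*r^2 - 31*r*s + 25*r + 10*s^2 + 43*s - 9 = -14*r^2 + r*(13 - 31*s) + 10*s^2 + 13*s - 3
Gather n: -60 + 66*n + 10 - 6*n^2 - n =-6*n^2 + 65*n - 50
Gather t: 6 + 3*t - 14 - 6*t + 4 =-3*t - 4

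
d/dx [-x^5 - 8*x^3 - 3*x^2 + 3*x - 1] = -5*x^4 - 24*x^2 - 6*x + 3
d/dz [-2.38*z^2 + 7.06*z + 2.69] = 7.06 - 4.76*z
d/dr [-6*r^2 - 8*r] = -12*r - 8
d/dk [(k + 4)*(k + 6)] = 2*k + 10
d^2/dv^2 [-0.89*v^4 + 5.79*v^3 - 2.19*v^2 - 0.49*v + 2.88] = -10.68*v^2 + 34.74*v - 4.38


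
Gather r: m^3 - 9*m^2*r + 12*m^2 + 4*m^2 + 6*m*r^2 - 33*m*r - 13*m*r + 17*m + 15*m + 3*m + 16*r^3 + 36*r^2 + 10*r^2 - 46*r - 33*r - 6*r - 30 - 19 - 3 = m^3 + 16*m^2 + 35*m + 16*r^3 + r^2*(6*m + 46) + r*(-9*m^2 - 46*m - 85) - 52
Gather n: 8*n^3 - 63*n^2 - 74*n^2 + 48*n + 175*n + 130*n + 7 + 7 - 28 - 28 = 8*n^3 - 137*n^2 + 353*n - 42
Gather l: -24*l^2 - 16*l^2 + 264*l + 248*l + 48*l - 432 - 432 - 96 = -40*l^2 + 560*l - 960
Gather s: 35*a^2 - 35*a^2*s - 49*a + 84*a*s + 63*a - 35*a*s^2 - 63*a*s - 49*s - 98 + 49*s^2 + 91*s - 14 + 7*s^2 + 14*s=35*a^2 + 14*a + s^2*(56 - 35*a) + s*(-35*a^2 + 21*a + 56) - 112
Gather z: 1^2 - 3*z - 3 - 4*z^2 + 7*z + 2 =-4*z^2 + 4*z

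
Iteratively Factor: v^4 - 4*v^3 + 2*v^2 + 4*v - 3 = (v - 3)*(v^3 - v^2 - v + 1) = (v - 3)*(v + 1)*(v^2 - 2*v + 1) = (v - 3)*(v - 1)*(v + 1)*(v - 1)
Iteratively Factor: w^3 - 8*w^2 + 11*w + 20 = (w + 1)*(w^2 - 9*w + 20) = (w - 4)*(w + 1)*(w - 5)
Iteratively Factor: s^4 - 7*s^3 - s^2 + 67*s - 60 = (s + 3)*(s^3 - 10*s^2 + 29*s - 20) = (s - 4)*(s + 3)*(s^2 - 6*s + 5) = (s - 4)*(s - 1)*(s + 3)*(s - 5)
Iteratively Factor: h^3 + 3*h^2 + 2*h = (h + 1)*(h^2 + 2*h) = (h + 1)*(h + 2)*(h)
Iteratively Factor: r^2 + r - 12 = (r - 3)*(r + 4)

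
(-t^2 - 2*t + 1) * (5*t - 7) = -5*t^3 - 3*t^2 + 19*t - 7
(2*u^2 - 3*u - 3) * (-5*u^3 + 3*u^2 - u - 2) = -10*u^5 + 21*u^4 + 4*u^3 - 10*u^2 + 9*u + 6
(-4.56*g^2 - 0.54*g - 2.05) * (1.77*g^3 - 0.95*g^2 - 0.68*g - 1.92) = -8.0712*g^5 + 3.3762*g^4 - 0.0146999999999999*g^3 + 11.0699*g^2 + 2.4308*g + 3.936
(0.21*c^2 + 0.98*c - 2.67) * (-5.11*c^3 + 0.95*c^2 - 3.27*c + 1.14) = -1.0731*c^5 - 4.8083*c^4 + 13.888*c^3 - 5.5017*c^2 + 9.8481*c - 3.0438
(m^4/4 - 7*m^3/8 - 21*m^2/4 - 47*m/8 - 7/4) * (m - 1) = m^5/4 - 9*m^4/8 - 35*m^3/8 - 5*m^2/8 + 33*m/8 + 7/4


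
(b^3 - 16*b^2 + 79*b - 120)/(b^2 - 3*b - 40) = (b^2 - 8*b + 15)/(b + 5)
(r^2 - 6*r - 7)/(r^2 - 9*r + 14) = (r + 1)/(r - 2)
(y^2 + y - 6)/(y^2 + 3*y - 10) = (y + 3)/(y + 5)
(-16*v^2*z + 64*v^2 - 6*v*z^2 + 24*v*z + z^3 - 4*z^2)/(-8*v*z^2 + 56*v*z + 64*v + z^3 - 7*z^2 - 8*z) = (2*v*z - 8*v + z^2 - 4*z)/(z^2 - 7*z - 8)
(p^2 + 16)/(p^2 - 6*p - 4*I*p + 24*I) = (p + 4*I)/(p - 6)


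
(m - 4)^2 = m^2 - 8*m + 16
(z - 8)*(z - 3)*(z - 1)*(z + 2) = z^4 - 10*z^3 + 11*z^2 + 46*z - 48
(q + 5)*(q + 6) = q^2 + 11*q + 30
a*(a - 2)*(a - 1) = a^3 - 3*a^2 + 2*a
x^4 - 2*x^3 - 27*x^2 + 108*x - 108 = (x - 3)^2*(x - 2)*(x + 6)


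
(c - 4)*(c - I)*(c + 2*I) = c^3 - 4*c^2 + I*c^2 + 2*c - 4*I*c - 8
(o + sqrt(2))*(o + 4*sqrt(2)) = o^2 + 5*sqrt(2)*o + 8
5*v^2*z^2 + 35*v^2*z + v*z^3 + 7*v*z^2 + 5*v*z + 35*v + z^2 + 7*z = (5*v + z)*(z + 7)*(v*z + 1)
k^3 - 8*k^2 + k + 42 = (k - 7)*(k - 3)*(k + 2)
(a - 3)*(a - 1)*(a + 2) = a^3 - 2*a^2 - 5*a + 6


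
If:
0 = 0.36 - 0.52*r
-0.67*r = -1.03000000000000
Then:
No Solution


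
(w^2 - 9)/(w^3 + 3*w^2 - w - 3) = (w - 3)/(w^2 - 1)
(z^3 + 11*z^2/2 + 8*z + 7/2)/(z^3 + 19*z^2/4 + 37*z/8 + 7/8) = 4*(z + 1)/(4*z + 1)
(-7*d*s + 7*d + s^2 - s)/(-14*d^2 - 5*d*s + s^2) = (s - 1)/(2*d + s)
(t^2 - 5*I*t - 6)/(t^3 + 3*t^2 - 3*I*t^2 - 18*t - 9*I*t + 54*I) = (t - 2*I)/(t^2 + 3*t - 18)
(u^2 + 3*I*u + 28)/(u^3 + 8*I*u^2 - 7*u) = (u - 4*I)/(u*(u + I))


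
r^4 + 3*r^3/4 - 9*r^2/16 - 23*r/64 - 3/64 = (r - 3/4)*(r + 1/4)^2*(r + 1)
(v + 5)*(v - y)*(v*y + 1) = v^3*y - v^2*y^2 + 5*v^2*y + v^2 - 5*v*y^2 - v*y + 5*v - 5*y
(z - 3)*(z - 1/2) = z^2 - 7*z/2 + 3/2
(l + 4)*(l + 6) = l^2 + 10*l + 24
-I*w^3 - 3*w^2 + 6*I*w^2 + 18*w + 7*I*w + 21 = (w - 7)*(w - 3*I)*(-I*w - I)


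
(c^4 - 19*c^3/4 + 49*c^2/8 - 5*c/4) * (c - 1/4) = c^5 - 5*c^4 + 117*c^3/16 - 89*c^2/32 + 5*c/16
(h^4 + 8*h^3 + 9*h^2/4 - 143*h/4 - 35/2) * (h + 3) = h^5 + 11*h^4 + 105*h^3/4 - 29*h^2 - 499*h/4 - 105/2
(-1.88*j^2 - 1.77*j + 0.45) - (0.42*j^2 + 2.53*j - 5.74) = -2.3*j^2 - 4.3*j + 6.19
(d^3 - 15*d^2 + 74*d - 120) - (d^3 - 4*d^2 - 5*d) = -11*d^2 + 79*d - 120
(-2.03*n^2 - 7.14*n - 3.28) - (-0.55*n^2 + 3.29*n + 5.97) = -1.48*n^2 - 10.43*n - 9.25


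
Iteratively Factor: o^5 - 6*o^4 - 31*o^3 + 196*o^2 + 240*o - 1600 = (o + 4)*(o^4 - 10*o^3 + 9*o^2 + 160*o - 400) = (o + 4)^2*(o^3 - 14*o^2 + 65*o - 100) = (o - 4)*(o + 4)^2*(o^2 - 10*o + 25) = (o - 5)*(o - 4)*(o + 4)^2*(o - 5)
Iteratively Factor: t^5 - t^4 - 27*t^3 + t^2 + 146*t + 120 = (t + 1)*(t^4 - 2*t^3 - 25*t^2 + 26*t + 120) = (t + 1)*(t + 2)*(t^3 - 4*t^2 - 17*t + 60) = (t + 1)*(t + 2)*(t + 4)*(t^2 - 8*t + 15) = (t - 3)*(t + 1)*(t + 2)*(t + 4)*(t - 5)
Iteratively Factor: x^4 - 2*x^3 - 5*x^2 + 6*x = (x - 3)*(x^3 + x^2 - 2*x) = x*(x - 3)*(x^2 + x - 2) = x*(x - 3)*(x + 2)*(x - 1)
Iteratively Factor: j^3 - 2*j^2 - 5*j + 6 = (j - 3)*(j^2 + j - 2) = (j - 3)*(j - 1)*(j + 2)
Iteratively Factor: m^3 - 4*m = (m - 2)*(m^2 + 2*m) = (m - 2)*(m + 2)*(m)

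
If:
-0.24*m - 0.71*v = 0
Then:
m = -2.95833333333333*v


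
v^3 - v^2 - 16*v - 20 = (v - 5)*(v + 2)^2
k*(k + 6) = k^2 + 6*k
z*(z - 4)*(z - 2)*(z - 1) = z^4 - 7*z^3 + 14*z^2 - 8*z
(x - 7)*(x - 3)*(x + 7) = x^3 - 3*x^2 - 49*x + 147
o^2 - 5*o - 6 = (o - 6)*(o + 1)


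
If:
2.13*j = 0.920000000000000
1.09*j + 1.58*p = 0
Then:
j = 0.43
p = -0.30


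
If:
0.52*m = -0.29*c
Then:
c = -1.79310344827586*m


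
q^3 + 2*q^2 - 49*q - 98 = (q - 7)*(q + 2)*(q + 7)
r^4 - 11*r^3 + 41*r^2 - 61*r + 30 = (r - 5)*(r - 3)*(r - 2)*(r - 1)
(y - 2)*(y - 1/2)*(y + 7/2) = y^3 + y^2 - 31*y/4 + 7/2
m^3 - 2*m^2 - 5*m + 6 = (m - 3)*(m - 1)*(m + 2)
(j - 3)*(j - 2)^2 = j^3 - 7*j^2 + 16*j - 12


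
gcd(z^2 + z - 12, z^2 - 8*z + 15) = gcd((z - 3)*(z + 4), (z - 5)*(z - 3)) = z - 3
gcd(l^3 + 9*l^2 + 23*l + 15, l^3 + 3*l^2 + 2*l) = l + 1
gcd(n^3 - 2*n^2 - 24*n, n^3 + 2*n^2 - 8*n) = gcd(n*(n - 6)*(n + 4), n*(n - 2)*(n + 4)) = n^2 + 4*n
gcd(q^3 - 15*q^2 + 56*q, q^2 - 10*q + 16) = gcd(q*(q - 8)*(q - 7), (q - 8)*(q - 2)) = q - 8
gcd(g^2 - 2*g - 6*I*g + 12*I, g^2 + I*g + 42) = g - 6*I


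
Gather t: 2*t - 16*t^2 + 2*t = -16*t^2 + 4*t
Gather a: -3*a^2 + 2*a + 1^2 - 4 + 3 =-3*a^2 + 2*a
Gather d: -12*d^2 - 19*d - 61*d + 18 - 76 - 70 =-12*d^2 - 80*d - 128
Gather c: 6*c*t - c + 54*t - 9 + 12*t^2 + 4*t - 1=c*(6*t - 1) + 12*t^2 + 58*t - 10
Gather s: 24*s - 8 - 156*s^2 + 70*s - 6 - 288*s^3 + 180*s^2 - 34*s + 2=-288*s^3 + 24*s^2 + 60*s - 12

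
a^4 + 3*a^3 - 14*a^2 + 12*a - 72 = (a - 3)*(a + 6)*(a - 2*I)*(a + 2*I)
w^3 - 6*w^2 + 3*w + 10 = (w - 5)*(w - 2)*(w + 1)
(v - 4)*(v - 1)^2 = v^3 - 6*v^2 + 9*v - 4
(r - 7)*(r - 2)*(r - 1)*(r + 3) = r^4 - 7*r^3 - 7*r^2 + 55*r - 42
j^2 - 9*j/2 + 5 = (j - 5/2)*(j - 2)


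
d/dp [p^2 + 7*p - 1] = 2*p + 7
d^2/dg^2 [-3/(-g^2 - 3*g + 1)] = 6*(-g^2 - 3*g + (2*g + 3)^2 + 1)/(g^2 + 3*g - 1)^3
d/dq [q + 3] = 1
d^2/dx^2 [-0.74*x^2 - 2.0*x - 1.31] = -1.48000000000000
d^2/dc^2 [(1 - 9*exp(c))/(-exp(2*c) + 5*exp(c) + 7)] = (9*exp(4*c) + 41*exp(3*c) + 393*exp(2*c) - 368*exp(c) + 476)*exp(c)/(exp(6*c) - 15*exp(5*c) + 54*exp(4*c) + 85*exp(3*c) - 378*exp(2*c) - 735*exp(c) - 343)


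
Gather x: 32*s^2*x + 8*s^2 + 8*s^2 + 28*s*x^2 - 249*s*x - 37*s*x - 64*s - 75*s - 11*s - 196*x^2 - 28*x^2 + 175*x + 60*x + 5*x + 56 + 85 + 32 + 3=16*s^2 - 150*s + x^2*(28*s - 224) + x*(32*s^2 - 286*s + 240) + 176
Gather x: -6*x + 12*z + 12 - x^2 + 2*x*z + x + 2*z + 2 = -x^2 + x*(2*z - 5) + 14*z + 14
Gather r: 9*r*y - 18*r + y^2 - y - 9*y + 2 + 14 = r*(9*y - 18) + y^2 - 10*y + 16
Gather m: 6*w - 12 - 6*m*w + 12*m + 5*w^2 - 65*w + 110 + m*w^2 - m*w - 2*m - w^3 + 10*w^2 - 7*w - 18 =m*(w^2 - 7*w + 10) - w^3 + 15*w^2 - 66*w + 80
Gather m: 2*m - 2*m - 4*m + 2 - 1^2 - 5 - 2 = -4*m - 6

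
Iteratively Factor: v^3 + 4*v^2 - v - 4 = (v - 1)*(v^2 + 5*v + 4) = (v - 1)*(v + 1)*(v + 4)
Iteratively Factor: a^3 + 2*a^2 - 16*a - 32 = (a + 4)*(a^2 - 2*a - 8) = (a - 4)*(a + 4)*(a + 2)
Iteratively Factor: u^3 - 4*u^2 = (u - 4)*(u^2) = u*(u - 4)*(u)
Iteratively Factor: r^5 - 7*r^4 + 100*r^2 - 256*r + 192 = (r - 2)*(r^4 - 5*r^3 - 10*r^2 + 80*r - 96) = (r - 2)^2*(r^3 - 3*r^2 - 16*r + 48) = (r - 2)^2*(r + 4)*(r^2 - 7*r + 12) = (r - 3)*(r - 2)^2*(r + 4)*(r - 4)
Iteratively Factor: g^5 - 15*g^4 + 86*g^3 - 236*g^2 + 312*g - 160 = (g - 2)*(g^4 - 13*g^3 + 60*g^2 - 116*g + 80) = (g - 2)^2*(g^3 - 11*g^2 + 38*g - 40) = (g - 5)*(g - 2)^2*(g^2 - 6*g + 8) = (g - 5)*(g - 4)*(g - 2)^2*(g - 2)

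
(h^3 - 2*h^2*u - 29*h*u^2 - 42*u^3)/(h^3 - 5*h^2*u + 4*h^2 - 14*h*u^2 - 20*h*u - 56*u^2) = (h + 3*u)/(h + 4)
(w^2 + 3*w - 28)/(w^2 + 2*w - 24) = (w + 7)/(w + 6)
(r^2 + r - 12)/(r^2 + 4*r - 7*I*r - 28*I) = (r - 3)/(r - 7*I)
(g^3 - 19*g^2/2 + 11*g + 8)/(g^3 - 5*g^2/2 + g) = (2*g^2 - 15*g - 8)/(g*(2*g - 1))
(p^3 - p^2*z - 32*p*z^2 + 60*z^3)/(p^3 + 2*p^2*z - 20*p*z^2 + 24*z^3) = (-p + 5*z)/(-p + 2*z)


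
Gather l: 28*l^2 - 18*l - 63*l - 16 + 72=28*l^2 - 81*l + 56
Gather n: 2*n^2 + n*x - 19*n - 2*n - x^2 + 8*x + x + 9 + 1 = 2*n^2 + n*(x - 21) - x^2 + 9*x + 10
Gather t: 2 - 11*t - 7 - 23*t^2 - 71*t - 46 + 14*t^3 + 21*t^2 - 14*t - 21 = 14*t^3 - 2*t^2 - 96*t - 72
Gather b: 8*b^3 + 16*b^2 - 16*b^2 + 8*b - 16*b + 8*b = 8*b^3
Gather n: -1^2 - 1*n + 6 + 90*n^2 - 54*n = 90*n^2 - 55*n + 5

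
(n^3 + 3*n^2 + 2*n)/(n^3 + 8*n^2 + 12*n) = (n + 1)/(n + 6)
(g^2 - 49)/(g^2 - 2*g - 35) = (g + 7)/(g + 5)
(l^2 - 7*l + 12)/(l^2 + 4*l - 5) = (l^2 - 7*l + 12)/(l^2 + 4*l - 5)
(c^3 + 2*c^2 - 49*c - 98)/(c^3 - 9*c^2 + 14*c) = (c^2 + 9*c + 14)/(c*(c - 2))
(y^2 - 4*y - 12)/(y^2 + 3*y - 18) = (y^2 - 4*y - 12)/(y^2 + 3*y - 18)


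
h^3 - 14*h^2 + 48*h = h*(h - 8)*(h - 6)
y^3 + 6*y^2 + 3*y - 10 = (y - 1)*(y + 2)*(y + 5)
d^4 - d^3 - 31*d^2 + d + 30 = (d - 6)*(d - 1)*(d + 1)*(d + 5)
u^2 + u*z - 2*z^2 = (u - z)*(u + 2*z)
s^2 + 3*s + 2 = (s + 1)*(s + 2)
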